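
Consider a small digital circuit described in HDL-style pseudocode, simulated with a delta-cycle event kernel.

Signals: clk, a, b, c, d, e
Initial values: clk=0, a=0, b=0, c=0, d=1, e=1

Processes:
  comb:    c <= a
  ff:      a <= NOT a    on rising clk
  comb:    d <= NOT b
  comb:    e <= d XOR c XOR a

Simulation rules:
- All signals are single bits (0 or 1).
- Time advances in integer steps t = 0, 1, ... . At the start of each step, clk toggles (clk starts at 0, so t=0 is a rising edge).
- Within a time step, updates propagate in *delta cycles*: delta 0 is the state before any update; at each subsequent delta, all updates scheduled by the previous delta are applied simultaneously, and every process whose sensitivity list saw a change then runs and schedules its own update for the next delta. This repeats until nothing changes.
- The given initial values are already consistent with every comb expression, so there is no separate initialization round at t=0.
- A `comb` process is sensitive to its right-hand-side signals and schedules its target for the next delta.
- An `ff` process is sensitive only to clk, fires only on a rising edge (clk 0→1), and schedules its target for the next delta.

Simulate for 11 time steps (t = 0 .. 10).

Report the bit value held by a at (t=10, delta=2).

0

t=0 Δ0: d=1 c=0 e=1 a=0 b=0 clk=0
  Δ1: clk:0→1
  Δ2: a:0→1
  Δ3: c:0→1, e:1→0
  Δ4: e:0→1
  (4Δ to stable)
t=1 Δ0: d=1 c=1 e=1 a=1 b=0 clk=1
  Δ1: clk:1→0
  (1Δ to stable)
t=2 Δ0: d=1 c=1 e=1 a=1 b=0 clk=0
  Δ1: clk:0→1
  Δ2: a:1→0
  Δ3: c:1→0, e:1→0
  Δ4: e:0→1
  (4Δ to stable)
t=3 Δ0: d=1 c=0 e=1 a=0 b=0 clk=1
  Δ1: clk:1→0
  (1Δ to stable)
t=4 Δ0: d=1 c=0 e=1 a=0 b=0 clk=0
  Δ1: clk:0→1
  Δ2: a:0→1
  Δ3: c:0→1, e:1→0
  Δ4: e:0→1
  (4Δ to stable)
t=5 Δ0: d=1 c=1 e=1 a=1 b=0 clk=1
  Δ1: clk:1→0
  (1Δ to stable)
t=6 Δ0: d=1 c=1 e=1 a=1 b=0 clk=0
  Δ1: clk:0→1
  Δ2: a:1→0
  Δ3: c:1→0, e:1→0
  Δ4: e:0→1
  (4Δ to stable)
t=7 Δ0: d=1 c=0 e=1 a=0 b=0 clk=1
  Δ1: clk:1→0
  (1Δ to stable)
t=8 Δ0: d=1 c=0 e=1 a=0 b=0 clk=0
  Δ1: clk:0→1
  Δ2: a:0→1
  Δ3: c:0→1, e:1→0
  Δ4: e:0→1
  (4Δ to stable)
t=9 Δ0: d=1 c=1 e=1 a=1 b=0 clk=1
  Δ1: clk:1→0
  (1Δ to stable)
t=10 Δ0: d=1 c=1 e=1 a=1 b=0 clk=0
  Δ1: clk:0→1
  Δ2: a:1→0
  Δ3: c:1→0, e:1→0
  Δ4: e:0→1
  (4Δ to stable)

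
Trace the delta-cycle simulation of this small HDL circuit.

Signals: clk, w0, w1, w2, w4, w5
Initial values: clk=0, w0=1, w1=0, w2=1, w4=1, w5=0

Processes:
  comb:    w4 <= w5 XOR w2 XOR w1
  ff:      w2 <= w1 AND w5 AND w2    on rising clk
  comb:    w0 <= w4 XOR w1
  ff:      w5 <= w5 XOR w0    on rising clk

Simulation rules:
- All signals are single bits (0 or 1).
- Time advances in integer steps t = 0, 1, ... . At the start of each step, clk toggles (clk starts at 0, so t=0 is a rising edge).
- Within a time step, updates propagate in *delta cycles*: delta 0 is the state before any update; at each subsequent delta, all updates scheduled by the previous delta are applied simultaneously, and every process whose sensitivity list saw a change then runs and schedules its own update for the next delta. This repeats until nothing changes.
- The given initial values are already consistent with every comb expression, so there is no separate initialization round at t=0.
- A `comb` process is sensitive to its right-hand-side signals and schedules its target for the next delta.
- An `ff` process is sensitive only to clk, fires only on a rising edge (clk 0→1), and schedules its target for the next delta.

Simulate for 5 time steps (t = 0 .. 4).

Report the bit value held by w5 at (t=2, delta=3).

0

t=0 Δ0: w2=1 clk=0 w4=1 w5=0 w1=0 w0=1
  Δ1: clk:0→1
  Δ2: w2:1→0, w5:0→1
  (2Δ to stable)
t=1 Δ0: w2=0 clk=1 w4=1 w5=1 w1=0 w0=1
  Δ1: clk:1→0
  (1Δ to stable)
t=2 Δ0: w2=0 clk=0 w4=1 w5=1 w1=0 w0=1
  Δ1: clk:0→1
  Δ2: w5:1→0
  Δ3: w4:1→0
  Δ4: w0:1→0
  (4Δ to stable)
t=3 Δ0: w2=0 clk=1 w4=0 w5=0 w1=0 w0=0
  Δ1: clk:1→0
  (1Δ to stable)
t=4 Δ0: w2=0 clk=0 w4=0 w5=0 w1=0 w0=0
  Δ1: clk:0→1
  (1Δ to stable)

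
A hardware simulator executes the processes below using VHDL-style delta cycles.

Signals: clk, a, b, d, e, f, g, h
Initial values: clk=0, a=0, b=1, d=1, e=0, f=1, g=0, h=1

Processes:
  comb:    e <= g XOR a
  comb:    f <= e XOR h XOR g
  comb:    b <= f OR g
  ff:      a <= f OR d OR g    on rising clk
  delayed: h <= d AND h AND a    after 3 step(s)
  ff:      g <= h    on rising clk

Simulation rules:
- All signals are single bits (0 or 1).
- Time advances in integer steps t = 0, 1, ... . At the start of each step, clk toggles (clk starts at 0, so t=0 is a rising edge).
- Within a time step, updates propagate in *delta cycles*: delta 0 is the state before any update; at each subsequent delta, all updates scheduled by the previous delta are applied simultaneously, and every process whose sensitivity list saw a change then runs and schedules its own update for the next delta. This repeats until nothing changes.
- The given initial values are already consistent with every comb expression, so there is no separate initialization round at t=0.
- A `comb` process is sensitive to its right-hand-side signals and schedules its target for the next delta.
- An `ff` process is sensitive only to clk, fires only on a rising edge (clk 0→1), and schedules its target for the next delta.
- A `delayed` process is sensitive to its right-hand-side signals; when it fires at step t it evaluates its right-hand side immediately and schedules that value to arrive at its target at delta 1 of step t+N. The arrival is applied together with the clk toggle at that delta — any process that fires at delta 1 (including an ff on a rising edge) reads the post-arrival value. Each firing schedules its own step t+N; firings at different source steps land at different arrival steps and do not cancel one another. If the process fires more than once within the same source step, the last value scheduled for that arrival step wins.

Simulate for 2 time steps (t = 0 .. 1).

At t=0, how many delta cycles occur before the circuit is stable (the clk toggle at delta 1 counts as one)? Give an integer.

3

t=0 Δ0: b=1 clk=0 h=1 d=1 e=0 f=1 a=0 g=0
  Δ1: clk:0→1
  Δ2: a:0→1, g:0→1
  Δ3: f:1→0
  (3Δ to stable)
t=1 Δ0: b=1 clk=1 h=1 d=1 e=0 f=0 a=1 g=1
  Δ1: clk:1→0
  (1Δ to stable)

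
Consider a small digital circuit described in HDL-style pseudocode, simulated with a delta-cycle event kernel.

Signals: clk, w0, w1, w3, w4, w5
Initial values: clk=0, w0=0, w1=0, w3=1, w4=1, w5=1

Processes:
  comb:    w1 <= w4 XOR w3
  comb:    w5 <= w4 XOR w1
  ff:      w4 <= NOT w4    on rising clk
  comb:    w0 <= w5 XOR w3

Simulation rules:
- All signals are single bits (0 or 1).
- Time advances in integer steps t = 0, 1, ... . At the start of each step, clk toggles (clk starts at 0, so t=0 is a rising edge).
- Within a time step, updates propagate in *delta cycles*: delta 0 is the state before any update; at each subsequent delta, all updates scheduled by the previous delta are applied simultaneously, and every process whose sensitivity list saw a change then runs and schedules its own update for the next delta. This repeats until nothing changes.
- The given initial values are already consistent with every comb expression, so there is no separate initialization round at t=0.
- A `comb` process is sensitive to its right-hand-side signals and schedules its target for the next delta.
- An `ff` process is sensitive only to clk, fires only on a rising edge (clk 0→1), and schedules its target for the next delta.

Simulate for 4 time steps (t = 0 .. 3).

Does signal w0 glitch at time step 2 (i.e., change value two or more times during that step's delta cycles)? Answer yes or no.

yes

t=0 Δ0: w0=0 clk=0 w3=1 w5=1 w4=1 w1=0
  Δ1: clk:0→1
  Δ2: w4:1→0
  Δ3: w5:1→0, w1:0→1
  Δ4: w0:0→1, w5:0→1
  Δ5: w0:1→0
  (5Δ to stable)
t=1 Δ0: w0=0 clk=1 w3=1 w5=1 w4=0 w1=1
  Δ1: clk:1→0
  (1Δ to stable)
t=2 Δ0: w0=0 clk=0 w3=1 w5=1 w4=0 w1=1
  Δ1: clk:0→1
  Δ2: w4:0→1
  Δ3: w5:1→0, w1:1→0
  Δ4: w0:0→1, w5:0→1
  Δ5: w0:1→0
  (5Δ to stable)
t=3 Δ0: w0=0 clk=1 w3=1 w5=1 w4=1 w1=0
  Δ1: clk:1→0
  (1Δ to stable)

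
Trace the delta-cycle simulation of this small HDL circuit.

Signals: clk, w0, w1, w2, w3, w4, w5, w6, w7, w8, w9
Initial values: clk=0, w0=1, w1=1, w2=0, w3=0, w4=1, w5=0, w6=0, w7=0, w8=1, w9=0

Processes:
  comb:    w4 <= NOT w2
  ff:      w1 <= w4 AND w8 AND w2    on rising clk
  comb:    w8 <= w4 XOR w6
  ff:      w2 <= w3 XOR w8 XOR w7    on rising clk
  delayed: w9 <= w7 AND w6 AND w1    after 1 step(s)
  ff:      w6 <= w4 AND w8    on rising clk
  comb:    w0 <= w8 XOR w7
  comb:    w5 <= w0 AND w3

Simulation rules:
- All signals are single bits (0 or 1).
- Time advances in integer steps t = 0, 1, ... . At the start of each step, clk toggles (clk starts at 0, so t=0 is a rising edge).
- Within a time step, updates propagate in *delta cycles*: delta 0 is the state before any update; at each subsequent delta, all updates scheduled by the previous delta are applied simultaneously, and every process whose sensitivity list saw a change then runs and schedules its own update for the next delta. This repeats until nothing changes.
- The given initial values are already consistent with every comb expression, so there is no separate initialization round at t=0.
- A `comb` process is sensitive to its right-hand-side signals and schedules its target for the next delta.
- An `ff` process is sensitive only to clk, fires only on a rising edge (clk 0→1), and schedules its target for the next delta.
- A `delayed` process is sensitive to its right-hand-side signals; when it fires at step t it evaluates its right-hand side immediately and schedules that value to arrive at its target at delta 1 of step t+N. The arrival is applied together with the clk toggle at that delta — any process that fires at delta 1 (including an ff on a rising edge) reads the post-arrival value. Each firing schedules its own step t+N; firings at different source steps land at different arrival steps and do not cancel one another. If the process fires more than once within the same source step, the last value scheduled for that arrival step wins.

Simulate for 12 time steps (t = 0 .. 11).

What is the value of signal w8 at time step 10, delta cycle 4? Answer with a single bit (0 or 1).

t0.Δ0 w8=1 w7=0 w3=0 w0=1 clk=0 w1=1 w2=0 w4=1 w9=0 w6=0 w5=0
t0.Δ1 w8=1 w7=0 w3=0 w0=1 clk=1 w1=1 w2=0 w4=1 w9=0 w6=0 w5=0
t0.Δ2 w8=1 w7=0 w3=0 w0=1 clk=1 w1=0 w2=1 w4=1 w9=0 w6=1 w5=0
t0.Δ3 w8=0 w7=0 w3=0 w0=1 clk=1 w1=0 w2=1 w4=0 w9=0 w6=1 w5=0
t0.Δ4 w8=1 w7=0 w3=0 w0=0 clk=1 w1=0 w2=1 w4=0 w9=0 w6=1 w5=0
t0.Δ5 w8=1 w7=0 w3=0 w0=1 clk=1 w1=0 w2=1 w4=0 w9=0 w6=1 w5=0
t1.Δ0 w8=1 w7=0 w3=0 w0=1 clk=1 w1=0 w2=1 w4=0 w9=0 w6=1 w5=0
t1.Δ1 w8=1 w7=0 w3=0 w0=1 clk=0 w1=0 w2=1 w4=0 w9=0 w6=1 w5=0
t2.Δ0 w8=1 w7=0 w3=0 w0=1 clk=0 w1=0 w2=1 w4=0 w9=0 w6=1 w5=0
t2.Δ1 w8=1 w7=0 w3=0 w0=1 clk=1 w1=0 w2=1 w4=0 w9=0 w6=1 w5=0
t2.Δ2 w8=1 w7=0 w3=0 w0=1 clk=1 w1=0 w2=1 w4=0 w9=0 w6=0 w5=0
t2.Δ3 w8=0 w7=0 w3=0 w0=1 clk=1 w1=0 w2=1 w4=0 w9=0 w6=0 w5=0
t2.Δ4 w8=0 w7=0 w3=0 w0=0 clk=1 w1=0 w2=1 w4=0 w9=0 w6=0 w5=0
t3.Δ0 w8=0 w7=0 w3=0 w0=0 clk=1 w1=0 w2=1 w4=0 w9=0 w6=0 w5=0
t3.Δ1 w8=0 w7=0 w3=0 w0=0 clk=0 w1=0 w2=1 w4=0 w9=0 w6=0 w5=0
t4.Δ0 w8=0 w7=0 w3=0 w0=0 clk=0 w1=0 w2=1 w4=0 w9=0 w6=0 w5=0
t4.Δ1 w8=0 w7=0 w3=0 w0=0 clk=1 w1=0 w2=1 w4=0 w9=0 w6=0 w5=0
t4.Δ2 w8=0 w7=0 w3=0 w0=0 clk=1 w1=0 w2=0 w4=0 w9=0 w6=0 w5=0
t4.Δ3 w8=0 w7=0 w3=0 w0=0 clk=1 w1=0 w2=0 w4=1 w9=0 w6=0 w5=0
t4.Δ4 w8=1 w7=0 w3=0 w0=0 clk=1 w1=0 w2=0 w4=1 w9=0 w6=0 w5=0
t4.Δ5 w8=1 w7=0 w3=0 w0=1 clk=1 w1=0 w2=0 w4=1 w9=0 w6=0 w5=0
t5.Δ0 w8=1 w7=0 w3=0 w0=1 clk=1 w1=0 w2=0 w4=1 w9=0 w6=0 w5=0
t5.Δ1 w8=1 w7=0 w3=0 w0=1 clk=0 w1=0 w2=0 w4=1 w9=0 w6=0 w5=0
t6.Δ0 w8=1 w7=0 w3=0 w0=1 clk=0 w1=0 w2=0 w4=1 w9=0 w6=0 w5=0
t6.Δ1 w8=1 w7=0 w3=0 w0=1 clk=1 w1=0 w2=0 w4=1 w9=0 w6=0 w5=0
t6.Δ2 w8=1 w7=0 w3=0 w0=1 clk=1 w1=0 w2=1 w4=1 w9=0 w6=1 w5=0
t6.Δ3 w8=0 w7=0 w3=0 w0=1 clk=1 w1=0 w2=1 w4=0 w9=0 w6=1 w5=0
t6.Δ4 w8=1 w7=0 w3=0 w0=0 clk=1 w1=0 w2=1 w4=0 w9=0 w6=1 w5=0
t6.Δ5 w8=1 w7=0 w3=0 w0=1 clk=1 w1=0 w2=1 w4=0 w9=0 w6=1 w5=0
t7.Δ0 w8=1 w7=0 w3=0 w0=1 clk=1 w1=0 w2=1 w4=0 w9=0 w6=1 w5=0
t7.Δ1 w8=1 w7=0 w3=0 w0=1 clk=0 w1=0 w2=1 w4=0 w9=0 w6=1 w5=0
t8.Δ0 w8=1 w7=0 w3=0 w0=1 clk=0 w1=0 w2=1 w4=0 w9=0 w6=1 w5=0
t8.Δ1 w8=1 w7=0 w3=0 w0=1 clk=1 w1=0 w2=1 w4=0 w9=0 w6=1 w5=0
t8.Δ2 w8=1 w7=0 w3=0 w0=1 clk=1 w1=0 w2=1 w4=0 w9=0 w6=0 w5=0
t8.Δ3 w8=0 w7=0 w3=0 w0=1 clk=1 w1=0 w2=1 w4=0 w9=0 w6=0 w5=0
t8.Δ4 w8=0 w7=0 w3=0 w0=0 clk=1 w1=0 w2=1 w4=0 w9=0 w6=0 w5=0
t9.Δ0 w8=0 w7=0 w3=0 w0=0 clk=1 w1=0 w2=1 w4=0 w9=0 w6=0 w5=0
t9.Δ1 w8=0 w7=0 w3=0 w0=0 clk=0 w1=0 w2=1 w4=0 w9=0 w6=0 w5=0
t10.Δ0 w8=0 w7=0 w3=0 w0=0 clk=0 w1=0 w2=1 w4=0 w9=0 w6=0 w5=0
t10.Δ1 w8=0 w7=0 w3=0 w0=0 clk=1 w1=0 w2=1 w4=0 w9=0 w6=0 w5=0
t10.Δ2 w8=0 w7=0 w3=0 w0=0 clk=1 w1=0 w2=0 w4=0 w9=0 w6=0 w5=0
t10.Δ3 w8=0 w7=0 w3=0 w0=0 clk=1 w1=0 w2=0 w4=1 w9=0 w6=0 w5=0
t10.Δ4 w8=1 w7=0 w3=0 w0=0 clk=1 w1=0 w2=0 w4=1 w9=0 w6=0 w5=0
t10.Δ5 w8=1 w7=0 w3=0 w0=1 clk=1 w1=0 w2=0 w4=1 w9=0 w6=0 w5=0
t11.Δ0 w8=1 w7=0 w3=0 w0=1 clk=1 w1=0 w2=0 w4=1 w9=0 w6=0 w5=0
t11.Δ1 w8=1 w7=0 w3=0 w0=1 clk=0 w1=0 w2=0 w4=1 w9=0 w6=0 w5=0

1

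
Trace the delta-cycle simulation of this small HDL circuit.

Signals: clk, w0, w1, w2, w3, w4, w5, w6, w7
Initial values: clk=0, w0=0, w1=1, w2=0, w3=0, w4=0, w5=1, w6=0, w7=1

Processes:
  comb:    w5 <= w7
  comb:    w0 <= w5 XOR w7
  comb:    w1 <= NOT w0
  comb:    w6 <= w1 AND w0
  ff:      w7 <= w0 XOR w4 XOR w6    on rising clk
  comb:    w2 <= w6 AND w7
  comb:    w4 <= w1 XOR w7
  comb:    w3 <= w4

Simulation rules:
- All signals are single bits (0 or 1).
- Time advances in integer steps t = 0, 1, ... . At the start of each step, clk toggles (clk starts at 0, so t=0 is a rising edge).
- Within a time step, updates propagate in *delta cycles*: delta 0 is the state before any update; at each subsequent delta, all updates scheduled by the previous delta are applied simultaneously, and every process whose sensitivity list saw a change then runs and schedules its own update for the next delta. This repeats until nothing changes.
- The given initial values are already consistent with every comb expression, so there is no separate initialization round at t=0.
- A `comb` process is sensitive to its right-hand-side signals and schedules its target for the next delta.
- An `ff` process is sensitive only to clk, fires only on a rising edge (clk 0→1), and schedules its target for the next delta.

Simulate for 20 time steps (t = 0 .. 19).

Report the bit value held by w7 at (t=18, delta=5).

1

t0.Δ0 w7=1 clk=0 w4=0 w3=0 w2=0 w0=0 w5=1 w1=1 w6=0
t0.Δ1 w7=1 clk=1 w4=0 w3=0 w2=0 w0=0 w5=1 w1=1 w6=0
t0.Δ2 w7=0 clk=1 w4=0 w3=0 w2=0 w0=0 w5=1 w1=1 w6=0
t0.Δ3 w7=0 clk=1 w4=1 w3=0 w2=0 w0=1 w5=0 w1=1 w6=0
t0.Δ4 w7=0 clk=1 w4=1 w3=1 w2=0 w0=0 w5=0 w1=0 w6=1
t0.Δ5 w7=0 clk=1 w4=0 w3=1 w2=0 w0=0 w5=0 w1=1 w6=0
t0.Δ6 w7=0 clk=1 w4=1 w3=0 w2=0 w0=0 w5=0 w1=1 w6=0
t0.Δ7 w7=0 clk=1 w4=1 w3=1 w2=0 w0=0 w5=0 w1=1 w6=0
t1.Δ0 w7=0 clk=1 w4=1 w3=1 w2=0 w0=0 w5=0 w1=1 w6=0
t1.Δ1 w7=0 clk=0 w4=1 w3=1 w2=0 w0=0 w5=0 w1=1 w6=0
t2.Δ0 w7=0 clk=0 w4=1 w3=1 w2=0 w0=0 w5=0 w1=1 w6=0
t2.Δ1 w7=0 clk=1 w4=1 w3=1 w2=0 w0=0 w5=0 w1=1 w6=0
t2.Δ2 w7=1 clk=1 w4=1 w3=1 w2=0 w0=0 w5=0 w1=1 w6=0
t2.Δ3 w7=1 clk=1 w4=0 w3=1 w2=0 w0=1 w5=1 w1=1 w6=0
t2.Δ4 w7=1 clk=1 w4=0 w3=0 w2=0 w0=0 w5=1 w1=0 w6=1
t2.Δ5 w7=1 clk=1 w4=1 w3=0 w2=1 w0=0 w5=1 w1=1 w6=0
t2.Δ6 w7=1 clk=1 w4=0 w3=1 w2=0 w0=0 w5=1 w1=1 w6=0
t2.Δ7 w7=1 clk=1 w4=0 w3=0 w2=0 w0=0 w5=1 w1=1 w6=0
t3.Δ0 w7=1 clk=1 w4=0 w3=0 w2=0 w0=0 w5=1 w1=1 w6=0
t3.Δ1 w7=1 clk=0 w4=0 w3=0 w2=0 w0=0 w5=1 w1=1 w6=0
t4.Δ0 w7=1 clk=0 w4=0 w3=0 w2=0 w0=0 w5=1 w1=1 w6=0
t4.Δ1 w7=1 clk=1 w4=0 w3=0 w2=0 w0=0 w5=1 w1=1 w6=0
t4.Δ2 w7=0 clk=1 w4=0 w3=0 w2=0 w0=0 w5=1 w1=1 w6=0
t4.Δ3 w7=0 clk=1 w4=1 w3=0 w2=0 w0=1 w5=0 w1=1 w6=0
t4.Δ4 w7=0 clk=1 w4=1 w3=1 w2=0 w0=0 w5=0 w1=0 w6=1
t4.Δ5 w7=0 clk=1 w4=0 w3=1 w2=0 w0=0 w5=0 w1=1 w6=0
t4.Δ6 w7=0 clk=1 w4=1 w3=0 w2=0 w0=0 w5=0 w1=1 w6=0
t4.Δ7 w7=0 clk=1 w4=1 w3=1 w2=0 w0=0 w5=0 w1=1 w6=0
t5.Δ0 w7=0 clk=1 w4=1 w3=1 w2=0 w0=0 w5=0 w1=1 w6=0
t5.Δ1 w7=0 clk=0 w4=1 w3=1 w2=0 w0=0 w5=0 w1=1 w6=0
t6.Δ0 w7=0 clk=0 w4=1 w3=1 w2=0 w0=0 w5=0 w1=1 w6=0
t6.Δ1 w7=0 clk=1 w4=1 w3=1 w2=0 w0=0 w5=0 w1=1 w6=0
t6.Δ2 w7=1 clk=1 w4=1 w3=1 w2=0 w0=0 w5=0 w1=1 w6=0
t6.Δ3 w7=1 clk=1 w4=0 w3=1 w2=0 w0=1 w5=1 w1=1 w6=0
t6.Δ4 w7=1 clk=1 w4=0 w3=0 w2=0 w0=0 w5=1 w1=0 w6=1
t6.Δ5 w7=1 clk=1 w4=1 w3=0 w2=1 w0=0 w5=1 w1=1 w6=0
t6.Δ6 w7=1 clk=1 w4=0 w3=1 w2=0 w0=0 w5=1 w1=1 w6=0
t6.Δ7 w7=1 clk=1 w4=0 w3=0 w2=0 w0=0 w5=1 w1=1 w6=0
t7.Δ0 w7=1 clk=1 w4=0 w3=0 w2=0 w0=0 w5=1 w1=1 w6=0
t7.Δ1 w7=1 clk=0 w4=0 w3=0 w2=0 w0=0 w5=1 w1=1 w6=0
t8.Δ0 w7=1 clk=0 w4=0 w3=0 w2=0 w0=0 w5=1 w1=1 w6=0
t8.Δ1 w7=1 clk=1 w4=0 w3=0 w2=0 w0=0 w5=1 w1=1 w6=0
t8.Δ2 w7=0 clk=1 w4=0 w3=0 w2=0 w0=0 w5=1 w1=1 w6=0
t8.Δ3 w7=0 clk=1 w4=1 w3=0 w2=0 w0=1 w5=0 w1=1 w6=0
t8.Δ4 w7=0 clk=1 w4=1 w3=1 w2=0 w0=0 w5=0 w1=0 w6=1
t8.Δ5 w7=0 clk=1 w4=0 w3=1 w2=0 w0=0 w5=0 w1=1 w6=0
t8.Δ6 w7=0 clk=1 w4=1 w3=0 w2=0 w0=0 w5=0 w1=1 w6=0
t8.Δ7 w7=0 clk=1 w4=1 w3=1 w2=0 w0=0 w5=0 w1=1 w6=0
t9.Δ0 w7=0 clk=1 w4=1 w3=1 w2=0 w0=0 w5=0 w1=1 w6=0
t9.Δ1 w7=0 clk=0 w4=1 w3=1 w2=0 w0=0 w5=0 w1=1 w6=0
t10.Δ0 w7=0 clk=0 w4=1 w3=1 w2=0 w0=0 w5=0 w1=1 w6=0
t10.Δ1 w7=0 clk=1 w4=1 w3=1 w2=0 w0=0 w5=0 w1=1 w6=0
t10.Δ2 w7=1 clk=1 w4=1 w3=1 w2=0 w0=0 w5=0 w1=1 w6=0
t10.Δ3 w7=1 clk=1 w4=0 w3=1 w2=0 w0=1 w5=1 w1=1 w6=0
t10.Δ4 w7=1 clk=1 w4=0 w3=0 w2=0 w0=0 w5=1 w1=0 w6=1
t10.Δ5 w7=1 clk=1 w4=1 w3=0 w2=1 w0=0 w5=1 w1=1 w6=0
t10.Δ6 w7=1 clk=1 w4=0 w3=1 w2=0 w0=0 w5=1 w1=1 w6=0
t10.Δ7 w7=1 clk=1 w4=0 w3=0 w2=0 w0=0 w5=1 w1=1 w6=0
t11.Δ0 w7=1 clk=1 w4=0 w3=0 w2=0 w0=0 w5=1 w1=1 w6=0
t11.Δ1 w7=1 clk=0 w4=0 w3=0 w2=0 w0=0 w5=1 w1=1 w6=0
t12.Δ0 w7=1 clk=0 w4=0 w3=0 w2=0 w0=0 w5=1 w1=1 w6=0
t12.Δ1 w7=1 clk=1 w4=0 w3=0 w2=0 w0=0 w5=1 w1=1 w6=0
t12.Δ2 w7=0 clk=1 w4=0 w3=0 w2=0 w0=0 w5=1 w1=1 w6=0
t12.Δ3 w7=0 clk=1 w4=1 w3=0 w2=0 w0=1 w5=0 w1=1 w6=0
t12.Δ4 w7=0 clk=1 w4=1 w3=1 w2=0 w0=0 w5=0 w1=0 w6=1
t12.Δ5 w7=0 clk=1 w4=0 w3=1 w2=0 w0=0 w5=0 w1=1 w6=0
t12.Δ6 w7=0 clk=1 w4=1 w3=0 w2=0 w0=0 w5=0 w1=1 w6=0
t12.Δ7 w7=0 clk=1 w4=1 w3=1 w2=0 w0=0 w5=0 w1=1 w6=0
t13.Δ0 w7=0 clk=1 w4=1 w3=1 w2=0 w0=0 w5=0 w1=1 w6=0
t13.Δ1 w7=0 clk=0 w4=1 w3=1 w2=0 w0=0 w5=0 w1=1 w6=0
t14.Δ0 w7=0 clk=0 w4=1 w3=1 w2=0 w0=0 w5=0 w1=1 w6=0
t14.Δ1 w7=0 clk=1 w4=1 w3=1 w2=0 w0=0 w5=0 w1=1 w6=0
t14.Δ2 w7=1 clk=1 w4=1 w3=1 w2=0 w0=0 w5=0 w1=1 w6=0
t14.Δ3 w7=1 clk=1 w4=0 w3=1 w2=0 w0=1 w5=1 w1=1 w6=0
t14.Δ4 w7=1 clk=1 w4=0 w3=0 w2=0 w0=0 w5=1 w1=0 w6=1
t14.Δ5 w7=1 clk=1 w4=1 w3=0 w2=1 w0=0 w5=1 w1=1 w6=0
t14.Δ6 w7=1 clk=1 w4=0 w3=1 w2=0 w0=0 w5=1 w1=1 w6=0
t14.Δ7 w7=1 clk=1 w4=0 w3=0 w2=0 w0=0 w5=1 w1=1 w6=0
t15.Δ0 w7=1 clk=1 w4=0 w3=0 w2=0 w0=0 w5=1 w1=1 w6=0
t15.Δ1 w7=1 clk=0 w4=0 w3=0 w2=0 w0=0 w5=1 w1=1 w6=0
t16.Δ0 w7=1 clk=0 w4=0 w3=0 w2=0 w0=0 w5=1 w1=1 w6=0
t16.Δ1 w7=1 clk=1 w4=0 w3=0 w2=0 w0=0 w5=1 w1=1 w6=0
t16.Δ2 w7=0 clk=1 w4=0 w3=0 w2=0 w0=0 w5=1 w1=1 w6=0
t16.Δ3 w7=0 clk=1 w4=1 w3=0 w2=0 w0=1 w5=0 w1=1 w6=0
t16.Δ4 w7=0 clk=1 w4=1 w3=1 w2=0 w0=0 w5=0 w1=0 w6=1
t16.Δ5 w7=0 clk=1 w4=0 w3=1 w2=0 w0=0 w5=0 w1=1 w6=0
t16.Δ6 w7=0 clk=1 w4=1 w3=0 w2=0 w0=0 w5=0 w1=1 w6=0
t16.Δ7 w7=0 clk=1 w4=1 w3=1 w2=0 w0=0 w5=0 w1=1 w6=0
t17.Δ0 w7=0 clk=1 w4=1 w3=1 w2=0 w0=0 w5=0 w1=1 w6=0
t17.Δ1 w7=0 clk=0 w4=1 w3=1 w2=0 w0=0 w5=0 w1=1 w6=0
t18.Δ0 w7=0 clk=0 w4=1 w3=1 w2=0 w0=0 w5=0 w1=1 w6=0
t18.Δ1 w7=0 clk=1 w4=1 w3=1 w2=0 w0=0 w5=0 w1=1 w6=0
t18.Δ2 w7=1 clk=1 w4=1 w3=1 w2=0 w0=0 w5=0 w1=1 w6=0
t18.Δ3 w7=1 clk=1 w4=0 w3=1 w2=0 w0=1 w5=1 w1=1 w6=0
t18.Δ4 w7=1 clk=1 w4=0 w3=0 w2=0 w0=0 w5=1 w1=0 w6=1
t18.Δ5 w7=1 clk=1 w4=1 w3=0 w2=1 w0=0 w5=1 w1=1 w6=0
t18.Δ6 w7=1 clk=1 w4=0 w3=1 w2=0 w0=0 w5=1 w1=1 w6=0
t18.Δ7 w7=1 clk=1 w4=0 w3=0 w2=0 w0=0 w5=1 w1=1 w6=0
t19.Δ0 w7=1 clk=1 w4=0 w3=0 w2=0 w0=0 w5=1 w1=1 w6=0
t19.Δ1 w7=1 clk=0 w4=0 w3=0 w2=0 w0=0 w5=1 w1=1 w6=0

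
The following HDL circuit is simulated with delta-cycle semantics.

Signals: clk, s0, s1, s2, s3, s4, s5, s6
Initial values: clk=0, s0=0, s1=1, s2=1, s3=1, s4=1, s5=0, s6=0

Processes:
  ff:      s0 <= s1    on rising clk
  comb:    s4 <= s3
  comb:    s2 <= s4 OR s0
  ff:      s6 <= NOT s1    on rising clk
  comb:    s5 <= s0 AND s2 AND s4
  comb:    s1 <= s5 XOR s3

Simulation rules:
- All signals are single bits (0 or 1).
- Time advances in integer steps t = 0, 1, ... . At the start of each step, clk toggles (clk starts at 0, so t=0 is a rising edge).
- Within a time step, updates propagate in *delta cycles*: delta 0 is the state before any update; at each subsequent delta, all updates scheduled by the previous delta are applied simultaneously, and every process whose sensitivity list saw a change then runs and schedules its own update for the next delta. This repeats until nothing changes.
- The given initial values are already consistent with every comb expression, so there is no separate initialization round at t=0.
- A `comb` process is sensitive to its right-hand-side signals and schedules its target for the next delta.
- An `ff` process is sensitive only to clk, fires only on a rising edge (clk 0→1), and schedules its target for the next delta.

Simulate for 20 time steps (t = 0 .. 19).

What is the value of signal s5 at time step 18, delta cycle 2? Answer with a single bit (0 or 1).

1

t=0 Δ0: s3=1 s1=1 s2=1 s6=0 s0=0 s5=0 clk=0 s4=1
  Δ1: clk:0→1
  Δ2: s0:0→1
  Δ3: s5:0→1
  Δ4: s1:1→0
  (4Δ to stable)
t=1 Δ0: s3=1 s1=0 s2=1 s6=0 s0=1 s5=1 clk=1 s4=1
  Δ1: clk:1→0
  (1Δ to stable)
t=2 Δ0: s3=1 s1=0 s2=1 s6=0 s0=1 s5=1 clk=0 s4=1
  Δ1: clk:0→1
  Δ2: s6:0→1, s0:1→0
  Δ3: s5:1→0
  Δ4: s1:0→1
  (4Δ to stable)
t=3 Δ0: s3=1 s1=1 s2=1 s6=1 s0=0 s5=0 clk=1 s4=1
  Δ1: clk:1→0
  (1Δ to stable)
t=4 Δ0: s3=1 s1=1 s2=1 s6=1 s0=0 s5=0 clk=0 s4=1
  Δ1: clk:0→1
  Δ2: s6:1→0, s0:0→1
  Δ3: s5:0→1
  Δ4: s1:1→0
  (4Δ to stable)
t=5 Δ0: s3=1 s1=0 s2=1 s6=0 s0=1 s5=1 clk=1 s4=1
  Δ1: clk:1→0
  (1Δ to stable)
t=6 Δ0: s3=1 s1=0 s2=1 s6=0 s0=1 s5=1 clk=0 s4=1
  Δ1: clk:0→1
  Δ2: s6:0→1, s0:1→0
  Δ3: s5:1→0
  Δ4: s1:0→1
  (4Δ to stable)
t=7 Δ0: s3=1 s1=1 s2=1 s6=1 s0=0 s5=0 clk=1 s4=1
  Δ1: clk:1→0
  (1Δ to stable)
t=8 Δ0: s3=1 s1=1 s2=1 s6=1 s0=0 s5=0 clk=0 s4=1
  Δ1: clk:0→1
  Δ2: s6:1→0, s0:0→1
  Δ3: s5:0→1
  Δ4: s1:1→0
  (4Δ to stable)
t=9 Δ0: s3=1 s1=0 s2=1 s6=0 s0=1 s5=1 clk=1 s4=1
  Δ1: clk:1→0
  (1Δ to stable)
t=10 Δ0: s3=1 s1=0 s2=1 s6=0 s0=1 s5=1 clk=0 s4=1
  Δ1: clk:0→1
  Δ2: s6:0→1, s0:1→0
  Δ3: s5:1→0
  Δ4: s1:0→1
  (4Δ to stable)
t=11 Δ0: s3=1 s1=1 s2=1 s6=1 s0=0 s5=0 clk=1 s4=1
  Δ1: clk:1→0
  (1Δ to stable)
t=12 Δ0: s3=1 s1=1 s2=1 s6=1 s0=0 s5=0 clk=0 s4=1
  Δ1: clk:0→1
  Δ2: s6:1→0, s0:0→1
  Δ3: s5:0→1
  Δ4: s1:1→0
  (4Δ to stable)
t=13 Δ0: s3=1 s1=0 s2=1 s6=0 s0=1 s5=1 clk=1 s4=1
  Δ1: clk:1→0
  (1Δ to stable)
t=14 Δ0: s3=1 s1=0 s2=1 s6=0 s0=1 s5=1 clk=0 s4=1
  Δ1: clk:0→1
  Δ2: s6:0→1, s0:1→0
  Δ3: s5:1→0
  Δ4: s1:0→1
  (4Δ to stable)
t=15 Δ0: s3=1 s1=1 s2=1 s6=1 s0=0 s5=0 clk=1 s4=1
  Δ1: clk:1→0
  (1Δ to stable)
t=16 Δ0: s3=1 s1=1 s2=1 s6=1 s0=0 s5=0 clk=0 s4=1
  Δ1: clk:0→1
  Δ2: s6:1→0, s0:0→1
  Δ3: s5:0→1
  Δ4: s1:1→0
  (4Δ to stable)
t=17 Δ0: s3=1 s1=0 s2=1 s6=0 s0=1 s5=1 clk=1 s4=1
  Δ1: clk:1→0
  (1Δ to stable)
t=18 Δ0: s3=1 s1=0 s2=1 s6=0 s0=1 s5=1 clk=0 s4=1
  Δ1: clk:0→1
  Δ2: s6:0→1, s0:1→0
  Δ3: s5:1→0
  Δ4: s1:0→1
  (4Δ to stable)
t=19 Δ0: s3=1 s1=1 s2=1 s6=1 s0=0 s5=0 clk=1 s4=1
  Δ1: clk:1→0
  (1Δ to stable)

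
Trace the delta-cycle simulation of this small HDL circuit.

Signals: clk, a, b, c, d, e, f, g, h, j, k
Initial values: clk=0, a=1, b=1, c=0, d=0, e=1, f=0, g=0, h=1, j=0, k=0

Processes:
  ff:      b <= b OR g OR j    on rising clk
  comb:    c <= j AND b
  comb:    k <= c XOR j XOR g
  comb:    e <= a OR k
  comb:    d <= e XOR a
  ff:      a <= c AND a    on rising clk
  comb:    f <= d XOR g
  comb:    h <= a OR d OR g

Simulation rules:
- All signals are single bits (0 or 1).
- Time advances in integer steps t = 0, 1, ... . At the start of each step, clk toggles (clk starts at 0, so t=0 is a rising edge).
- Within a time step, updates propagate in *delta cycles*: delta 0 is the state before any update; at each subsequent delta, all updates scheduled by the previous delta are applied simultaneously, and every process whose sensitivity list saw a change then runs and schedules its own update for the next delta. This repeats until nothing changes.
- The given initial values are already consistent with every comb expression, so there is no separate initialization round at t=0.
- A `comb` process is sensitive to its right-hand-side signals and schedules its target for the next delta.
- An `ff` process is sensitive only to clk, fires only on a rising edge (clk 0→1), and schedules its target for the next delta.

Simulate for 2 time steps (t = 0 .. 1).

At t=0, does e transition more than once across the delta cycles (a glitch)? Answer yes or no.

t=0 Δ0: f=0 a=1 g=0 b=1 k=0 clk=0 j=0 c=0 d=0 e=1 h=1
  Δ1: clk:0→1
  Δ2: a:1→0
  Δ3: d:0→1, e:1→0, h:1→0
  Δ4: f:0→1, d:1→0, h:0→1
  Δ5: f:1→0, h:1→0
  (5Δ to stable)
t=1 Δ0: f=0 a=0 g=0 b=1 k=0 clk=1 j=0 c=0 d=0 e=0 h=0
  Δ1: clk:1→0
  (1Δ to stable)

no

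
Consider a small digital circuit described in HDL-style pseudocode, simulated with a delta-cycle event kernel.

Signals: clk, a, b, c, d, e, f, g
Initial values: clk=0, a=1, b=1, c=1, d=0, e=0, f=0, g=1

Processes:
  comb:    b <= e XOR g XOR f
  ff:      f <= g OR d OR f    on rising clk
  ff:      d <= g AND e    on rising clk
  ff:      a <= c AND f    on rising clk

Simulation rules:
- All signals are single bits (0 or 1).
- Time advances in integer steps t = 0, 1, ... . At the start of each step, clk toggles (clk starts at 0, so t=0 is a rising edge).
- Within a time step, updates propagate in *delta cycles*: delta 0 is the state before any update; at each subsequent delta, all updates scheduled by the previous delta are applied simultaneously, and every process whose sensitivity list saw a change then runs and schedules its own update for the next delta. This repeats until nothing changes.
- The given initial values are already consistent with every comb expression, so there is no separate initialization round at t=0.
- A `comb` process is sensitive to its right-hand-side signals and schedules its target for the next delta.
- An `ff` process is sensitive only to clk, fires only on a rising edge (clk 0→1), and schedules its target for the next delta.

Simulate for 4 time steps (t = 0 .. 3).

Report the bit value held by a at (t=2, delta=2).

[bits: g,d,clk,f,c,e,a,b]
t=0: Δ0=10001011 Δ1=10101011 Δ2=10111001 Δ3=10111000 | 3Δ
t=1: Δ0=10111000 Δ1=10011000 | 1Δ
t=2: Δ0=10011000 Δ1=10111000 Δ2=10111010 | 2Δ
t=3: Δ0=10111010 Δ1=10011010 | 1Δ

1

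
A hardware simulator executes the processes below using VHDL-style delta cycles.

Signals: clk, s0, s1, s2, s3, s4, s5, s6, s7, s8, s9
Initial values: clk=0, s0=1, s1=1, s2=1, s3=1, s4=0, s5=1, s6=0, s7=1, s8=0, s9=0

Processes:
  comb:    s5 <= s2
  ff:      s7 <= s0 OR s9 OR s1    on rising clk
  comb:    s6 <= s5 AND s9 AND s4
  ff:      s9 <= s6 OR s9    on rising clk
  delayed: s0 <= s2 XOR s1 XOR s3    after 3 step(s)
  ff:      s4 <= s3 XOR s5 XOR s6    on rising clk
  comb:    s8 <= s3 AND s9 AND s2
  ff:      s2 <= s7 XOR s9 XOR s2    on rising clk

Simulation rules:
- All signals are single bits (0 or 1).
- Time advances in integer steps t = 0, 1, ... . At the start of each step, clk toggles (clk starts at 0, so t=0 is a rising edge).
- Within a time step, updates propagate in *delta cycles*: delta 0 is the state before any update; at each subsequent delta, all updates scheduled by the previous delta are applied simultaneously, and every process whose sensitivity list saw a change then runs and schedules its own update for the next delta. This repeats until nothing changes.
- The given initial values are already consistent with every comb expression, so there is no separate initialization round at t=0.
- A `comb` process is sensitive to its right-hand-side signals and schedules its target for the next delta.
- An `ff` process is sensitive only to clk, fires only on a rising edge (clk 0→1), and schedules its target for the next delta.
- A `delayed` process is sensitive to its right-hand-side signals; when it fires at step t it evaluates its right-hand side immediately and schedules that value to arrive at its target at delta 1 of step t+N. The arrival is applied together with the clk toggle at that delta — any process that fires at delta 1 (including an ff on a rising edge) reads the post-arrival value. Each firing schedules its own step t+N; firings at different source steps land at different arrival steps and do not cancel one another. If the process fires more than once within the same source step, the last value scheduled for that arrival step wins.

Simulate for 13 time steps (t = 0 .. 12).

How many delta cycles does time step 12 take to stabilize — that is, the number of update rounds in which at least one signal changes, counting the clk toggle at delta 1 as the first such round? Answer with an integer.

t0.Δ0 s6=0 s0=1 s9=0 s3=1 s4=0 s8=0 s2=1 s1=1 s7=1 clk=0 s5=1
t0.Δ1 s6=0 s0=1 s9=0 s3=1 s4=0 s8=0 s2=1 s1=1 s7=1 clk=1 s5=1
t0.Δ2 s6=0 s0=1 s9=0 s3=1 s4=0 s8=0 s2=0 s1=1 s7=1 clk=1 s5=1
t0.Δ3 s6=0 s0=1 s9=0 s3=1 s4=0 s8=0 s2=0 s1=1 s7=1 clk=1 s5=0
t1.Δ0 s6=0 s0=1 s9=0 s3=1 s4=0 s8=0 s2=0 s1=1 s7=1 clk=1 s5=0
t1.Δ1 s6=0 s0=1 s9=0 s3=1 s4=0 s8=0 s2=0 s1=1 s7=1 clk=0 s5=0
t2.Δ0 s6=0 s0=1 s9=0 s3=1 s4=0 s8=0 s2=0 s1=1 s7=1 clk=0 s5=0
t2.Δ1 s6=0 s0=1 s9=0 s3=1 s4=0 s8=0 s2=0 s1=1 s7=1 clk=1 s5=0
t2.Δ2 s6=0 s0=1 s9=0 s3=1 s4=1 s8=0 s2=1 s1=1 s7=1 clk=1 s5=0
t2.Δ3 s6=0 s0=1 s9=0 s3=1 s4=1 s8=0 s2=1 s1=1 s7=1 clk=1 s5=1
t3.Δ0 s6=0 s0=1 s9=0 s3=1 s4=1 s8=0 s2=1 s1=1 s7=1 clk=1 s5=1
t3.Δ1 s6=0 s0=0 s9=0 s3=1 s4=1 s8=0 s2=1 s1=1 s7=1 clk=0 s5=1
t4.Δ0 s6=0 s0=0 s9=0 s3=1 s4=1 s8=0 s2=1 s1=1 s7=1 clk=0 s5=1
t4.Δ1 s6=0 s0=0 s9=0 s3=1 s4=1 s8=0 s2=1 s1=1 s7=1 clk=1 s5=1
t4.Δ2 s6=0 s0=0 s9=0 s3=1 s4=0 s8=0 s2=0 s1=1 s7=1 clk=1 s5=1
t4.Δ3 s6=0 s0=0 s9=0 s3=1 s4=0 s8=0 s2=0 s1=1 s7=1 clk=1 s5=0
t5.Δ0 s6=0 s0=0 s9=0 s3=1 s4=0 s8=0 s2=0 s1=1 s7=1 clk=1 s5=0
t5.Δ1 s6=0 s0=1 s9=0 s3=1 s4=0 s8=0 s2=0 s1=1 s7=1 clk=0 s5=0
t6.Δ0 s6=0 s0=1 s9=0 s3=1 s4=0 s8=0 s2=0 s1=1 s7=1 clk=0 s5=0
t6.Δ1 s6=0 s0=1 s9=0 s3=1 s4=0 s8=0 s2=0 s1=1 s7=1 clk=1 s5=0
t6.Δ2 s6=0 s0=1 s9=0 s3=1 s4=1 s8=0 s2=1 s1=1 s7=1 clk=1 s5=0
t6.Δ3 s6=0 s0=1 s9=0 s3=1 s4=1 s8=0 s2=1 s1=1 s7=1 clk=1 s5=1
t7.Δ0 s6=0 s0=1 s9=0 s3=1 s4=1 s8=0 s2=1 s1=1 s7=1 clk=1 s5=1
t7.Δ1 s6=0 s0=0 s9=0 s3=1 s4=1 s8=0 s2=1 s1=1 s7=1 clk=0 s5=1
t8.Δ0 s6=0 s0=0 s9=0 s3=1 s4=1 s8=0 s2=1 s1=1 s7=1 clk=0 s5=1
t8.Δ1 s6=0 s0=0 s9=0 s3=1 s4=1 s8=0 s2=1 s1=1 s7=1 clk=1 s5=1
t8.Δ2 s6=0 s0=0 s9=0 s3=1 s4=0 s8=0 s2=0 s1=1 s7=1 clk=1 s5=1
t8.Δ3 s6=0 s0=0 s9=0 s3=1 s4=0 s8=0 s2=0 s1=1 s7=1 clk=1 s5=0
t9.Δ0 s6=0 s0=0 s9=0 s3=1 s4=0 s8=0 s2=0 s1=1 s7=1 clk=1 s5=0
t9.Δ1 s6=0 s0=1 s9=0 s3=1 s4=0 s8=0 s2=0 s1=1 s7=1 clk=0 s5=0
t10.Δ0 s6=0 s0=1 s9=0 s3=1 s4=0 s8=0 s2=0 s1=1 s7=1 clk=0 s5=0
t10.Δ1 s6=0 s0=1 s9=0 s3=1 s4=0 s8=0 s2=0 s1=1 s7=1 clk=1 s5=0
t10.Δ2 s6=0 s0=1 s9=0 s3=1 s4=1 s8=0 s2=1 s1=1 s7=1 clk=1 s5=0
t10.Δ3 s6=0 s0=1 s9=0 s3=1 s4=1 s8=0 s2=1 s1=1 s7=1 clk=1 s5=1
t11.Δ0 s6=0 s0=1 s9=0 s3=1 s4=1 s8=0 s2=1 s1=1 s7=1 clk=1 s5=1
t11.Δ1 s6=0 s0=0 s9=0 s3=1 s4=1 s8=0 s2=1 s1=1 s7=1 clk=0 s5=1
t12.Δ0 s6=0 s0=0 s9=0 s3=1 s4=1 s8=0 s2=1 s1=1 s7=1 clk=0 s5=1
t12.Δ1 s6=0 s0=0 s9=0 s3=1 s4=1 s8=0 s2=1 s1=1 s7=1 clk=1 s5=1
t12.Δ2 s6=0 s0=0 s9=0 s3=1 s4=0 s8=0 s2=0 s1=1 s7=1 clk=1 s5=1
t12.Δ3 s6=0 s0=0 s9=0 s3=1 s4=0 s8=0 s2=0 s1=1 s7=1 clk=1 s5=0

3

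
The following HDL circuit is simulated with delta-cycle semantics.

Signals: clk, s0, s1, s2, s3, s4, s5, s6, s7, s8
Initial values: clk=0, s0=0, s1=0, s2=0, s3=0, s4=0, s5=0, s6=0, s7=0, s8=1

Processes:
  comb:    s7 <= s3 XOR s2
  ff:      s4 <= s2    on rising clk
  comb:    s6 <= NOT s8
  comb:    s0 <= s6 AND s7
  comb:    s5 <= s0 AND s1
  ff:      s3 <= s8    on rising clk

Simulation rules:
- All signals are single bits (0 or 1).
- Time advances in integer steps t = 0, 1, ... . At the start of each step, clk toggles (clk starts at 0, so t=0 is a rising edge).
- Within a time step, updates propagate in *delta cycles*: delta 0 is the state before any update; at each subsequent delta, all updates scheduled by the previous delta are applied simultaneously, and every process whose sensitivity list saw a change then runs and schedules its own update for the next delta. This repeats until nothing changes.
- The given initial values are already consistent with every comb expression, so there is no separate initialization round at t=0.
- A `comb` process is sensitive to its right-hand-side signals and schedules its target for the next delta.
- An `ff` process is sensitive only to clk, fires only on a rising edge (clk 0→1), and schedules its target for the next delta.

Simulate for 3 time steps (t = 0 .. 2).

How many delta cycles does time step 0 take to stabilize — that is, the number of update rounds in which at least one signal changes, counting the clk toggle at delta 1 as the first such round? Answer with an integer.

t0.Δ0 s8=1 s5=0 s3=0 s6=0 clk=0 s2=0 s4=0 s7=0 s0=0 s1=0
t0.Δ1 s8=1 s5=0 s3=0 s6=0 clk=1 s2=0 s4=0 s7=0 s0=0 s1=0
t0.Δ2 s8=1 s5=0 s3=1 s6=0 clk=1 s2=0 s4=0 s7=0 s0=0 s1=0
t0.Δ3 s8=1 s5=0 s3=1 s6=0 clk=1 s2=0 s4=0 s7=1 s0=0 s1=0
t1.Δ0 s8=1 s5=0 s3=1 s6=0 clk=1 s2=0 s4=0 s7=1 s0=0 s1=0
t1.Δ1 s8=1 s5=0 s3=1 s6=0 clk=0 s2=0 s4=0 s7=1 s0=0 s1=0
t2.Δ0 s8=1 s5=0 s3=1 s6=0 clk=0 s2=0 s4=0 s7=1 s0=0 s1=0
t2.Δ1 s8=1 s5=0 s3=1 s6=0 clk=1 s2=0 s4=0 s7=1 s0=0 s1=0

3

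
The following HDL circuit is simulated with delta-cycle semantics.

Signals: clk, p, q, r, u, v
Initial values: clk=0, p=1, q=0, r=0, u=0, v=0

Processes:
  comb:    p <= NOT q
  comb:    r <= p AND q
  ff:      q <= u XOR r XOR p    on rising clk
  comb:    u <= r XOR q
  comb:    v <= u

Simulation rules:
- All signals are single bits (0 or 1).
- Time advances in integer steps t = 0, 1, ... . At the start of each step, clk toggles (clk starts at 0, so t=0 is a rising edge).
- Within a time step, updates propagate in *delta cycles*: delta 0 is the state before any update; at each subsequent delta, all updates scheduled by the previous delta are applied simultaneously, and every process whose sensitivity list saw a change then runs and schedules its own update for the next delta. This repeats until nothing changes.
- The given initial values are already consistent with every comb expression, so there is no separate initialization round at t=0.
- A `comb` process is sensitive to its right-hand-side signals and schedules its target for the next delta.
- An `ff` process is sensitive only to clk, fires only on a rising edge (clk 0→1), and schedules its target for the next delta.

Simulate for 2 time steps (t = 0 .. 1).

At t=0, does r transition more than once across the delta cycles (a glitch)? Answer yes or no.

t0.Δ0 r=0 u=0 v=0 p=1 clk=0 q=0
t0.Δ1 r=0 u=0 v=0 p=1 clk=1 q=0
t0.Δ2 r=0 u=0 v=0 p=1 clk=1 q=1
t0.Δ3 r=1 u=1 v=0 p=0 clk=1 q=1
t0.Δ4 r=0 u=0 v=1 p=0 clk=1 q=1
t0.Δ5 r=0 u=1 v=0 p=0 clk=1 q=1
t0.Δ6 r=0 u=1 v=1 p=0 clk=1 q=1
t1.Δ0 r=0 u=1 v=1 p=0 clk=1 q=1
t1.Δ1 r=0 u=1 v=1 p=0 clk=0 q=1

yes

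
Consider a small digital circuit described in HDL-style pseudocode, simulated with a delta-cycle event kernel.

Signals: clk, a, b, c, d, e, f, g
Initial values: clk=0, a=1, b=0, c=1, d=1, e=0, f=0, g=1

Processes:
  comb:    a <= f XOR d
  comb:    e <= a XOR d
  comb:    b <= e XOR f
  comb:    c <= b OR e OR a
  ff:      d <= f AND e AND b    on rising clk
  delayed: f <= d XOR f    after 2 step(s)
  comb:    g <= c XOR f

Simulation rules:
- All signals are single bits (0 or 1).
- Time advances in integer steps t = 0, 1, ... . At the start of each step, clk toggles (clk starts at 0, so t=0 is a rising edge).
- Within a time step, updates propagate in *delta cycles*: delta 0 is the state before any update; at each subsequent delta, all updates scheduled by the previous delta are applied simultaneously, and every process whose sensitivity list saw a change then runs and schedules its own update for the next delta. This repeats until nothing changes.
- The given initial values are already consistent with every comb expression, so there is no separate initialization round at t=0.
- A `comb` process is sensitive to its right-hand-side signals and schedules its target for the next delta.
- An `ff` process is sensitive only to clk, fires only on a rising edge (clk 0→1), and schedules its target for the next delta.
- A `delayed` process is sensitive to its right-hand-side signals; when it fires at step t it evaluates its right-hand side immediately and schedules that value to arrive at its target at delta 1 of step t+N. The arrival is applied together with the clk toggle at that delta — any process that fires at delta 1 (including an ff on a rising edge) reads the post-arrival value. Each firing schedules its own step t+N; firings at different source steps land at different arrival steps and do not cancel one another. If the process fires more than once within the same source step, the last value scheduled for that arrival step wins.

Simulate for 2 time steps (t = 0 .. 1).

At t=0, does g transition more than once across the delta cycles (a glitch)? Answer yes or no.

no

t0.Δ0 clk=0 g=1 e=0 c=1 b=0 f=0 a=1 d=1
t0.Δ1 clk=1 g=1 e=0 c=1 b=0 f=0 a=1 d=1
t0.Δ2 clk=1 g=1 e=0 c=1 b=0 f=0 a=1 d=0
t0.Δ3 clk=1 g=1 e=1 c=1 b=0 f=0 a=0 d=0
t0.Δ4 clk=1 g=1 e=0 c=1 b=1 f=0 a=0 d=0
t0.Δ5 clk=1 g=1 e=0 c=1 b=0 f=0 a=0 d=0
t0.Δ6 clk=1 g=1 e=0 c=0 b=0 f=0 a=0 d=0
t0.Δ7 clk=1 g=0 e=0 c=0 b=0 f=0 a=0 d=0
t1.Δ0 clk=1 g=0 e=0 c=0 b=0 f=0 a=0 d=0
t1.Δ1 clk=0 g=0 e=0 c=0 b=0 f=0 a=0 d=0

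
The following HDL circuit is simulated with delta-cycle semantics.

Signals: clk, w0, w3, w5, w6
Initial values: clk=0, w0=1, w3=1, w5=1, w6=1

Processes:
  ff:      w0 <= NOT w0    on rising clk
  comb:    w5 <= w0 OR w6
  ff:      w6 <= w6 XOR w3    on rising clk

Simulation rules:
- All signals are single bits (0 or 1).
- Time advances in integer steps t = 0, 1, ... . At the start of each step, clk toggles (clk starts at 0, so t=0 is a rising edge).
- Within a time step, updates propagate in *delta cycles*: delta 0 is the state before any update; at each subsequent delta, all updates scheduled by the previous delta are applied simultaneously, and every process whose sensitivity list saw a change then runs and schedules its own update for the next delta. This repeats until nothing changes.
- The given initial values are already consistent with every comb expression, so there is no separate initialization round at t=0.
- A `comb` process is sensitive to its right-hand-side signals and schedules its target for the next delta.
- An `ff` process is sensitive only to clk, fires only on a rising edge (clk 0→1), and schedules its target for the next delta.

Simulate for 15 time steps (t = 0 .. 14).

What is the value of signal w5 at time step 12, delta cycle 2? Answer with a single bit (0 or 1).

t0.Δ0 w3=1 clk=0 w0=1 w5=1 w6=1
t0.Δ1 w3=1 clk=1 w0=1 w5=1 w6=1
t0.Δ2 w3=1 clk=1 w0=0 w5=1 w6=0
t0.Δ3 w3=1 clk=1 w0=0 w5=0 w6=0
t1.Δ0 w3=1 clk=1 w0=0 w5=0 w6=0
t1.Δ1 w3=1 clk=0 w0=0 w5=0 w6=0
t2.Δ0 w3=1 clk=0 w0=0 w5=0 w6=0
t2.Δ1 w3=1 clk=1 w0=0 w5=0 w6=0
t2.Δ2 w3=1 clk=1 w0=1 w5=0 w6=1
t2.Δ3 w3=1 clk=1 w0=1 w5=1 w6=1
t3.Δ0 w3=1 clk=1 w0=1 w5=1 w6=1
t3.Δ1 w3=1 clk=0 w0=1 w5=1 w6=1
t4.Δ0 w3=1 clk=0 w0=1 w5=1 w6=1
t4.Δ1 w3=1 clk=1 w0=1 w5=1 w6=1
t4.Δ2 w3=1 clk=1 w0=0 w5=1 w6=0
t4.Δ3 w3=1 clk=1 w0=0 w5=0 w6=0
t5.Δ0 w3=1 clk=1 w0=0 w5=0 w6=0
t5.Δ1 w3=1 clk=0 w0=0 w5=0 w6=0
t6.Δ0 w3=1 clk=0 w0=0 w5=0 w6=0
t6.Δ1 w3=1 clk=1 w0=0 w5=0 w6=0
t6.Δ2 w3=1 clk=1 w0=1 w5=0 w6=1
t6.Δ3 w3=1 clk=1 w0=1 w5=1 w6=1
t7.Δ0 w3=1 clk=1 w0=1 w5=1 w6=1
t7.Δ1 w3=1 clk=0 w0=1 w5=1 w6=1
t8.Δ0 w3=1 clk=0 w0=1 w5=1 w6=1
t8.Δ1 w3=1 clk=1 w0=1 w5=1 w6=1
t8.Δ2 w3=1 clk=1 w0=0 w5=1 w6=0
t8.Δ3 w3=1 clk=1 w0=0 w5=0 w6=0
t9.Δ0 w3=1 clk=1 w0=0 w5=0 w6=0
t9.Δ1 w3=1 clk=0 w0=0 w5=0 w6=0
t10.Δ0 w3=1 clk=0 w0=0 w5=0 w6=0
t10.Δ1 w3=1 clk=1 w0=0 w5=0 w6=0
t10.Δ2 w3=1 clk=1 w0=1 w5=0 w6=1
t10.Δ3 w3=1 clk=1 w0=1 w5=1 w6=1
t11.Δ0 w3=1 clk=1 w0=1 w5=1 w6=1
t11.Δ1 w3=1 clk=0 w0=1 w5=1 w6=1
t12.Δ0 w3=1 clk=0 w0=1 w5=1 w6=1
t12.Δ1 w3=1 clk=1 w0=1 w5=1 w6=1
t12.Δ2 w3=1 clk=1 w0=0 w5=1 w6=0
t12.Δ3 w3=1 clk=1 w0=0 w5=0 w6=0
t13.Δ0 w3=1 clk=1 w0=0 w5=0 w6=0
t13.Δ1 w3=1 clk=0 w0=0 w5=0 w6=0
t14.Δ0 w3=1 clk=0 w0=0 w5=0 w6=0
t14.Δ1 w3=1 clk=1 w0=0 w5=0 w6=0
t14.Δ2 w3=1 clk=1 w0=1 w5=0 w6=1
t14.Δ3 w3=1 clk=1 w0=1 w5=1 w6=1

1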